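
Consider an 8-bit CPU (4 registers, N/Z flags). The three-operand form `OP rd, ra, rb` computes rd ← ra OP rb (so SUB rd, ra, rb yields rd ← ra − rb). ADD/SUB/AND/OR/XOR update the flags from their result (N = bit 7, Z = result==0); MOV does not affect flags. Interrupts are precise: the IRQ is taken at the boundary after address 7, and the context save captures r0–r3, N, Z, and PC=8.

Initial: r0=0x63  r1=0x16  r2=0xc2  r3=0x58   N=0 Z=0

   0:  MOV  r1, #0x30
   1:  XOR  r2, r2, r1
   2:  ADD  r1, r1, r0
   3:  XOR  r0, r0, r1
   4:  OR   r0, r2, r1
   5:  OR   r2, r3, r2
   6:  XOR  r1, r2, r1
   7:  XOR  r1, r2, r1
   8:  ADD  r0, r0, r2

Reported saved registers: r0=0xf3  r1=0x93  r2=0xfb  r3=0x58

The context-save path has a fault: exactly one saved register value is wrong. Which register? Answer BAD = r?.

after  0: r0=0x63 r1=0x30 r2=0xc2 r3=0x58  N=0 Z=0
after  1: r0=0x63 r1=0x30 r2=0xf2 r3=0x58  N=1 Z=0
after  2: r0=0x63 r1=0x93 r2=0xf2 r3=0x58  N=1 Z=0
after  3: r0=0xf0 r1=0x93 r2=0xf2 r3=0x58  N=1 Z=0
after  4: r0=0xf3 r1=0x93 r2=0xf2 r3=0x58  N=1 Z=0
after  5: r0=0xf3 r1=0x93 r2=0xfa r3=0x58  N=1 Z=0
after  6: r0=0xf3 r1=0x69 r2=0xfa r3=0x58  N=0 Z=0
after  7: r0=0xf3 r1=0x93 r2=0xfa r3=0x58  N=1 Z=0
-- IRQ taken; context saved, return-PC = 8 --
mismatch: r2: reported 0xfb vs actual 0xfa

BAD = r2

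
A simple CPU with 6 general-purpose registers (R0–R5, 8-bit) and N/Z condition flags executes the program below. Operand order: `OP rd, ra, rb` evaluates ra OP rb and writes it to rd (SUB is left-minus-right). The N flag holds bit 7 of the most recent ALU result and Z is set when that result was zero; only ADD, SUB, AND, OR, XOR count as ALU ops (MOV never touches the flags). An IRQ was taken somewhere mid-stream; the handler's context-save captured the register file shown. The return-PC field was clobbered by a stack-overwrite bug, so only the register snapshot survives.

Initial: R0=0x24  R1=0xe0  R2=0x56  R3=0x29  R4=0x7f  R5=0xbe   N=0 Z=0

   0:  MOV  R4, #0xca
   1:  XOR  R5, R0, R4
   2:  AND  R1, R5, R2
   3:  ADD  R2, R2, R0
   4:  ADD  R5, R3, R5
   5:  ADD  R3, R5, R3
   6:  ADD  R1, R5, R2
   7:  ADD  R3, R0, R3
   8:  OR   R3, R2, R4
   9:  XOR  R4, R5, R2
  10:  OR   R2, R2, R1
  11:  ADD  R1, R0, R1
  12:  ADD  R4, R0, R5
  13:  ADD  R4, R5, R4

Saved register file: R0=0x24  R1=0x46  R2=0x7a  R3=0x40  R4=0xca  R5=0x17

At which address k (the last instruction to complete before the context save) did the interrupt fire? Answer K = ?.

K = 5

after  0: R0=0x24 R1=0xe0 R2=0x56 R3=0x29 R4=0xca R5=0xbe  N=0 Z=0
after  1: R0=0x24 R1=0xe0 R2=0x56 R3=0x29 R4=0xca R5=0xee  N=1 Z=0
after  2: R0=0x24 R1=0x46 R2=0x56 R3=0x29 R4=0xca R5=0xee  N=0 Z=0
after  3: R0=0x24 R1=0x46 R2=0x7a R3=0x29 R4=0xca R5=0xee  N=0 Z=0
after  4: R0=0x24 R1=0x46 R2=0x7a R3=0x29 R4=0xca R5=0x17  N=0 Z=0
after  5: R0=0x24 R1=0x46 R2=0x7a R3=0x40 R4=0xca R5=0x17  N=0 Z=0
-- IRQ taken; context saved, return-PC = 6 --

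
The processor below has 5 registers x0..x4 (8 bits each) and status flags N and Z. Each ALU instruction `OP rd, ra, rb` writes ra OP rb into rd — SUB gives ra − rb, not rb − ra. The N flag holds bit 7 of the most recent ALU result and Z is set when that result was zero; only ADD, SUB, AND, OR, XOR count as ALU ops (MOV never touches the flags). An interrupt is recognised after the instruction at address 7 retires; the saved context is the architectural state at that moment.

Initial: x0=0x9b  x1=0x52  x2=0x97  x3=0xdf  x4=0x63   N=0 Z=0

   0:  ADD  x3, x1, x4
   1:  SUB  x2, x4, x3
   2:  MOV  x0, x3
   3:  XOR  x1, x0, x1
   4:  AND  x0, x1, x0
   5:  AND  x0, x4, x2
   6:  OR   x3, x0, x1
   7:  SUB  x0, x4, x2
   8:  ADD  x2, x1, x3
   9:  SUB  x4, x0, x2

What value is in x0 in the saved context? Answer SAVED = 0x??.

after  0: x0=0x9b x1=0x52 x2=0x97 x3=0xb5 x4=0x63  N=1 Z=0
after  1: x0=0x9b x1=0x52 x2=0xae x3=0xb5 x4=0x63  N=1 Z=0
after  2: x0=0xb5 x1=0x52 x2=0xae x3=0xb5 x4=0x63  N=1 Z=0
after  3: x0=0xb5 x1=0xe7 x2=0xae x3=0xb5 x4=0x63  N=1 Z=0
after  4: x0=0xa5 x1=0xe7 x2=0xae x3=0xb5 x4=0x63  N=1 Z=0
after  5: x0=0x22 x1=0xe7 x2=0xae x3=0xb5 x4=0x63  N=0 Z=0
after  6: x0=0x22 x1=0xe7 x2=0xae x3=0xe7 x4=0x63  N=1 Z=0
after  7: x0=0xb5 x1=0xe7 x2=0xae x3=0xe7 x4=0x63  N=1 Z=0
-- IRQ taken; context saved, return-PC = 8 --

SAVED = 0xb5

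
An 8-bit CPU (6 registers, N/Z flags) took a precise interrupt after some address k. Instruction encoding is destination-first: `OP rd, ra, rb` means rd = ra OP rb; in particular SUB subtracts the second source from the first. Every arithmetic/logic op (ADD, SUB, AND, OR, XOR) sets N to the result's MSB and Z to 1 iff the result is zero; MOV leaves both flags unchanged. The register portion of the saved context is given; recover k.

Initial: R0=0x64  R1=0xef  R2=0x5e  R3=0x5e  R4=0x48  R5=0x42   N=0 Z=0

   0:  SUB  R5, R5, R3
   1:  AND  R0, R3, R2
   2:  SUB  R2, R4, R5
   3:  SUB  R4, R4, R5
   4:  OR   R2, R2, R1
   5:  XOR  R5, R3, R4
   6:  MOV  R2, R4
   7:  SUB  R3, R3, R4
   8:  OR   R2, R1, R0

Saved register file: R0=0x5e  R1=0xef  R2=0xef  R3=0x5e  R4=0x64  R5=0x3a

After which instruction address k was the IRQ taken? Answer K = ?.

after  0: R0=0x64 R1=0xef R2=0x5e R3=0x5e R4=0x48 R5=0xe4  N=1 Z=0
after  1: R0=0x5e R1=0xef R2=0x5e R3=0x5e R4=0x48 R5=0xe4  N=0 Z=0
after  2: R0=0x5e R1=0xef R2=0x64 R3=0x5e R4=0x48 R5=0xe4  N=0 Z=0
after  3: R0=0x5e R1=0xef R2=0x64 R3=0x5e R4=0x64 R5=0xe4  N=0 Z=0
after  4: R0=0x5e R1=0xef R2=0xef R3=0x5e R4=0x64 R5=0xe4  N=1 Z=0
after  5: R0=0x5e R1=0xef R2=0xef R3=0x5e R4=0x64 R5=0x3a  N=0 Z=0
-- IRQ taken; context saved, return-PC = 6 --

K = 5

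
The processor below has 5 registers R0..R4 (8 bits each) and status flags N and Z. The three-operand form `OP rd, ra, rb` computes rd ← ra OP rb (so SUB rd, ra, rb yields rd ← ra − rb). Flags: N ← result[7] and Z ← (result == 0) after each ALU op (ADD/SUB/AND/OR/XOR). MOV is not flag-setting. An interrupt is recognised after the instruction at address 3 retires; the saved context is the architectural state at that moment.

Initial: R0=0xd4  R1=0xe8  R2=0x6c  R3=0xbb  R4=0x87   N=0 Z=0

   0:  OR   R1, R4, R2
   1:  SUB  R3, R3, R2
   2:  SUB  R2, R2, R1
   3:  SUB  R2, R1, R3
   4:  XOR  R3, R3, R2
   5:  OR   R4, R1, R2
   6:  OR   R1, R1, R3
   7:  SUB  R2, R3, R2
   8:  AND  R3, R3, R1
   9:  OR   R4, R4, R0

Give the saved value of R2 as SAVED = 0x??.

after  0: R0=0xd4 R1=0xef R2=0x6c R3=0xbb R4=0x87  N=1 Z=0
after  1: R0=0xd4 R1=0xef R2=0x6c R3=0x4f R4=0x87  N=0 Z=0
after  2: R0=0xd4 R1=0xef R2=0x7d R3=0x4f R4=0x87  N=0 Z=0
after  3: R0=0xd4 R1=0xef R2=0xa0 R3=0x4f R4=0x87  N=1 Z=0
-- IRQ taken; context saved, return-PC = 4 --

SAVED = 0xa0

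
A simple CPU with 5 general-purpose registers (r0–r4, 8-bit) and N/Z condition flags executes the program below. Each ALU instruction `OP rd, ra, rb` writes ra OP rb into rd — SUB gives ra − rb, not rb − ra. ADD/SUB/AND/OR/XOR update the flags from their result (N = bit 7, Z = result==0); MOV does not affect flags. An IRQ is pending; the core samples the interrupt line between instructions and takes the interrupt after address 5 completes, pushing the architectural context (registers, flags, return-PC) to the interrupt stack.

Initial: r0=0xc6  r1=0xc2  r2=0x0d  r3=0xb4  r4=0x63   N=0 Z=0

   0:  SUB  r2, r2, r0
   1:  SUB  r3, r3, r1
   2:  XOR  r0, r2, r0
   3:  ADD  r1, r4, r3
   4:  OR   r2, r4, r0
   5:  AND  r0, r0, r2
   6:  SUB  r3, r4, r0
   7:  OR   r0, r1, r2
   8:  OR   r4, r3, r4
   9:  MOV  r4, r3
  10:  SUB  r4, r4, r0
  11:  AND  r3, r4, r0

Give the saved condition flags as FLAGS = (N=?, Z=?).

after  0: r0=0xc6 r1=0xc2 r2=0x47 r3=0xb4 r4=0x63  N=0 Z=0
after  1: r0=0xc6 r1=0xc2 r2=0x47 r3=0xf2 r4=0x63  N=1 Z=0
after  2: r0=0x81 r1=0xc2 r2=0x47 r3=0xf2 r4=0x63  N=1 Z=0
after  3: r0=0x81 r1=0x55 r2=0x47 r3=0xf2 r4=0x63  N=0 Z=0
after  4: r0=0x81 r1=0x55 r2=0xe3 r3=0xf2 r4=0x63  N=1 Z=0
after  5: r0=0x81 r1=0x55 r2=0xe3 r3=0xf2 r4=0x63  N=1 Z=0
-- IRQ taken; context saved, return-PC = 6 --

FLAGS = (N=1, Z=0)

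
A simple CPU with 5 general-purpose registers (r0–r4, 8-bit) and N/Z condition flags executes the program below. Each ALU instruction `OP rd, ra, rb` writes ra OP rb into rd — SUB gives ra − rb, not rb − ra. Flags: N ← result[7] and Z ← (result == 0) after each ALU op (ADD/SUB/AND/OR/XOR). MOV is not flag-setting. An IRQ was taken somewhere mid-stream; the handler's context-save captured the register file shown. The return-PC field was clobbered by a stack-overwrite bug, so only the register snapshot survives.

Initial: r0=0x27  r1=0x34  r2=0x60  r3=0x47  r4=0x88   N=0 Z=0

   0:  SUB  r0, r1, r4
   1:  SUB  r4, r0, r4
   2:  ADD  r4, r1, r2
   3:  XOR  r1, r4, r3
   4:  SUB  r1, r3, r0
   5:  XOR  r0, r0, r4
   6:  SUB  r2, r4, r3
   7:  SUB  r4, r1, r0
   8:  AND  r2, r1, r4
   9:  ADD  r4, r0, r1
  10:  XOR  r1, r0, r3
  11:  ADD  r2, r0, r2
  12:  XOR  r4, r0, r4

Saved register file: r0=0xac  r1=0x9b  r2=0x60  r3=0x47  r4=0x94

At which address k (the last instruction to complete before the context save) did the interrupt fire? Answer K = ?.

K = 4

after  0: r0=0xac r1=0x34 r2=0x60 r3=0x47 r4=0x88  N=1 Z=0
after  1: r0=0xac r1=0x34 r2=0x60 r3=0x47 r4=0x24  N=0 Z=0
after  2: r0=0xac r1=0x34 r2=0x60 r3=0x47 r4=0x94  N=1 Z=0
after  3: r0=0xac r1=0xd3 r2=0x60 r3=0x47 r4=0x94  N=1 Z=0
after  4: r0=0xac r1=0x9b r2=0x60 r3=0x47 r4=0x94  N=1 Z=0
-- IRQ taken; context saved, return-PC = 5 --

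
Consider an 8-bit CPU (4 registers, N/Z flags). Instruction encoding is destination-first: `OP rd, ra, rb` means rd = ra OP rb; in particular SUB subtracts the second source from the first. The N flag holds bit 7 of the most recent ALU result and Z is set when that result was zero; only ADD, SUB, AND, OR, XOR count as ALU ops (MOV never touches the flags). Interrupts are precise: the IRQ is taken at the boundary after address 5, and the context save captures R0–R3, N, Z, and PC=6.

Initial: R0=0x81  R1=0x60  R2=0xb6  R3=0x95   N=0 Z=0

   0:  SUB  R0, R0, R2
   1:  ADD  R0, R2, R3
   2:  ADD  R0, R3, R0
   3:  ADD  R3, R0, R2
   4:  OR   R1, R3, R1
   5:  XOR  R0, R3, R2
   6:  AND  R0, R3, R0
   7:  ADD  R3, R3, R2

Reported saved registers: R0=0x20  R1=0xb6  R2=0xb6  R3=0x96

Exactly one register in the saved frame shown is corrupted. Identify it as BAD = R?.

BAD = R1

after  0: R0=0xcb R1=0x60 R2=0xb6 R3=0x95  N=1 Z=0
after  1: R0=0x4b R1=0x60 R2=0xb6 R3=0x95  N=0 Z=0
after  2: R0=0xe0 R1=0x60 R2=0xb6 R3=0x95  N=1 Z=0
after  3: R0=0xe0 R1=0x60 R2=0xb6 R3=0x96  N=1 Z=0
after  4: R0=0xe0 R1=0xf6 R2=0xb6 R3=0x96  N=1 Z=0
after  5: R0=0x20 R1=0xf6 R2=0xb6 R3=0x96  N=0 Z=0
-- IRQ taken; context saved, return-PC = 6 --
mismatch: R1: reported 0xb6 vs actual 0xf6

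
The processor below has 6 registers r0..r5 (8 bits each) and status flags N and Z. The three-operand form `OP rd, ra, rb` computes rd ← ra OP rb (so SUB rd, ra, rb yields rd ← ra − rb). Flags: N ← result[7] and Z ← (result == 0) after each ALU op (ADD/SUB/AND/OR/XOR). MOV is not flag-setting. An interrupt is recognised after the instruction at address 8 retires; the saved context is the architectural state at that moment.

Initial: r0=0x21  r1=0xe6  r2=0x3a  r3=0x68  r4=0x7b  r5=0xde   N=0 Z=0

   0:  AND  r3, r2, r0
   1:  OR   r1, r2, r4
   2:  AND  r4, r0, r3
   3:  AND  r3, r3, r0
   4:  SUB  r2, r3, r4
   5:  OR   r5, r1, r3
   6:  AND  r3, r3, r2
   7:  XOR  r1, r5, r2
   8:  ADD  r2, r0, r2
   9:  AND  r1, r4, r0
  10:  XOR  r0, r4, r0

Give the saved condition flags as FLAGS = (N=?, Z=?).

after  0: r0=0x21 r1=0xe6 r2=0x3a r3=0x20 r4=0x7b r5=0xde  N=0 Z=0
after  1: r0=0x21 r1=0x7b r2=0x3a r3=0x20 r4=0x7b r5=0xde  N=0 Z=0
after  2: r0=0x21 r1=0x7b r2=0x3a r3=0x20 r4=0x20 r5=0xde  N=0 Z=0
after  3: r0=0x21 r1=0x7b r2=0x3a r3=0x20 r4=0x20 r5=0xde  N=0 Z=0
after  4: r0=0x21 r1=0x7b r2=0x00 r3=0x20 r4=0x20 r5=0xde  N=0 Z=1
after  5: r0=0x21 r1=0x7b r2=0x00 r3=0x20 r4=0x20 r5=0x7b  N=0 Z=0
after  6: r0=0x21 r1=0x7b r2=0x00 r3=0x00 r4=0x20 r5=0x7b  N=0 Z=1
after  7: r0=0x21 r1=0x7b r2=0x00 r3=0x00 r4=0x20 r5=0x7b  N=0 Z=0
after  8: r0=0x21 r1=0x7b r2=0x21 r3=0x00 r4=0x20 r5=0x7b  N=0 Z=0
-- IRQ taken; context saved, return-PC = 9 --

FLAGS = (N=0, Z=0)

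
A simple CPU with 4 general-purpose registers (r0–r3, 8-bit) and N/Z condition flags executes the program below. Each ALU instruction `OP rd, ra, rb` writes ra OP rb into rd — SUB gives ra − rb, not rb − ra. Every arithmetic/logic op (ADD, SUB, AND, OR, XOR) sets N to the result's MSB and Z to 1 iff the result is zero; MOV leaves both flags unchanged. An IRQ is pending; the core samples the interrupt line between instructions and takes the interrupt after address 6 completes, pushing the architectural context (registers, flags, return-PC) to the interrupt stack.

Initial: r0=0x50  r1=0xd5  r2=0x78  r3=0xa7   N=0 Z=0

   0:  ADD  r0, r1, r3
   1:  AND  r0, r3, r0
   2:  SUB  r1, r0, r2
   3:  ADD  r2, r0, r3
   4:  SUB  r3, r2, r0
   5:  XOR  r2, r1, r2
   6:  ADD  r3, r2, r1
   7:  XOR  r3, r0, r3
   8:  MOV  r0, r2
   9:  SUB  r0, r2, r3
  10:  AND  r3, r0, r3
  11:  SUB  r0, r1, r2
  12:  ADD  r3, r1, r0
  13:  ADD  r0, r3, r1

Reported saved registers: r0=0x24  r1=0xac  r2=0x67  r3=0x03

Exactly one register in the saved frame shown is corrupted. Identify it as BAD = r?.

after  0: r0=0x7c r1=0xd5 r2=0x78 r3=0xa7  N=0 Z=0
after  1: r0=0x24 r1=0xd5 r2=0x78 r3=0xa7  N=0 Z=0
after  2: r0=0x24 r1=0xac r2=0x78 r3=0xa7  N=1 Z=0
after  3: r0=0x24 r1=0xac r2=0xcb r3=0xa7  N=1 Z=0
after  4: r0=0x24 r1=0xac r2=0xcb r3=0xa7  N=1 Z=0
after  5: r0=0x24 r1=0xac r2=0x67 r3=0xa7  N=0 Z=0
after  6: r0=0x24 r1=0xac r2=0x67 r3=0x13  N=0 Z=0
-- IRQ taken; context saved, return-PC = 7 --
mismatch: r3: reported 0x03 vs actual 0x13

BAD = r3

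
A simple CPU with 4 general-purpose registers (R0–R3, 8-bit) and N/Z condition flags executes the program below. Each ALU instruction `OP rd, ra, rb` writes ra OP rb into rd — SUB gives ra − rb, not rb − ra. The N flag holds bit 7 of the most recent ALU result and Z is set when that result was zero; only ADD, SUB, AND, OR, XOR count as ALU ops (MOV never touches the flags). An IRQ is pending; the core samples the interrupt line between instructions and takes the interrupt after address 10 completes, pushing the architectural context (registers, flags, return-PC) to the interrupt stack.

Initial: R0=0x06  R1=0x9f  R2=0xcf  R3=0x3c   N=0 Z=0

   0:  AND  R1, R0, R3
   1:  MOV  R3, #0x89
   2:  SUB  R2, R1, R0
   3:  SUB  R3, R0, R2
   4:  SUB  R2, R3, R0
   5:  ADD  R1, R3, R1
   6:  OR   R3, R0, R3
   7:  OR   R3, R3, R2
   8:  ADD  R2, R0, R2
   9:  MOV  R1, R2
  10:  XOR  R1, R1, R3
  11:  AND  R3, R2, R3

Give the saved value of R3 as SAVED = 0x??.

SAVED = 0x0e

after  0: R0=0x06 R1=0x04 R2=0xcf R3=0x3c  N=0 Z=0
after  1: R0=0x06 R1=0x04 R2=0xcf R3=0x89  N=0 Z=0
after  2: R0=0x06 R1=0x04 R2=0xfe R3=0x89  N=1 Z=0
after  3: R0=0x06 R1=0x04 R2=0xfe R3=0x08  N=0 Z=0
after  4: R0=0x06 R1=0x04 R2=0x02 R3=0x08  N=0 Z=0
after  5: R0=0x06 R1=0x0c R2=0x02 R3=0x08  N=0 Z=0
after  6: R0=0x06 R1=0x0c R2=0x02 R3=0x0e  N=0 Z=0
after  7: R0=0x06 R1=0x0c R2=0x02 R3=0x0e  N=0 Z=0
after  8: R0=0x06 R1=0x0c R2=0x08 R3=0x0e  N=0 Z=0
after  9: R0=0x06 R1=0x08 R2=0x08 R3=0x0e  N=0 Z=0
after 10: R0=0x06 R1=0x06 R2=0x08 R3=0x0e  N=0 Z=0
-- IRQ taken; context saved, return-PC = 11 --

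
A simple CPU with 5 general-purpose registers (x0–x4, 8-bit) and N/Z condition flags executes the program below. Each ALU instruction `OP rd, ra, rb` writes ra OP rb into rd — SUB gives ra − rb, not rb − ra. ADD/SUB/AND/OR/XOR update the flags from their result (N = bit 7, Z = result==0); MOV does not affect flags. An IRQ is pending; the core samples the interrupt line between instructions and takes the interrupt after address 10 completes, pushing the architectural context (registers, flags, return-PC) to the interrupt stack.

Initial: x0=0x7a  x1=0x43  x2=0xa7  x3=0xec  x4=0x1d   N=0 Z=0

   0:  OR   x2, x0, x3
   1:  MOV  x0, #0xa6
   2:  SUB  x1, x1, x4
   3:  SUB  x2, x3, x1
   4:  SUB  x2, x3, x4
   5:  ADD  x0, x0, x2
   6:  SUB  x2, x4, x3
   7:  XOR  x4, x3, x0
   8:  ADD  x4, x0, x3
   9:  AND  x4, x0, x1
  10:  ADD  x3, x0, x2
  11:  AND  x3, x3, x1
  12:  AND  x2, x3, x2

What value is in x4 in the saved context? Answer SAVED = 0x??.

SAVED = 0x24

after  0: x0=0x7a x1=0x43 x2=0xfe x3=0xec x4=0x1d  N=1 Z=0
after  1: x0=0xa6 x1=0x43 x2=0xfe x3=0xec x4=0x1d  N=1 Z=0
after  2: x0=0xa6 x1=0x26 x2=0xfe x3=0xec x4=0x1d  N=0 Z=0
after  3: x0=0xa6 x1=0x26 x2=0xc6 x3=0xec x4=0x1d  N=1 Z=0
after  4: x0=0xa6 x1=0x26 x2=0xcf x3=0xec x4=0x1d  N=1 Z=0
after  5: x0=0x75 x1=0x26 x2=0xcf x3=0xec x4=0x1d  N=0 Z=0
after  6: x0=0x75 x1=0x26 x2=0x31 x3=0xec x4=0x1d  N=0 Z=0
after  7: x0=0x75 x1=0x26 x2=0x31 x3=0xec x4=0x99  N=1 Z=0
after  8: x0=0x75 x1=0x26 x2=0x31 x3=0xec x4=0x61  N=0 Z=0
after  9: x0=0x75 x1=0x26 x2=0x31 x3=0xec x4=0x24  N=0 Z=0
after 10: x0=0x75 x1=0x26 x2=0x31 x3=0xa6 x4=0x24  N=1 Z=0
-- IRQ taken; context saved, return-PC = 11 --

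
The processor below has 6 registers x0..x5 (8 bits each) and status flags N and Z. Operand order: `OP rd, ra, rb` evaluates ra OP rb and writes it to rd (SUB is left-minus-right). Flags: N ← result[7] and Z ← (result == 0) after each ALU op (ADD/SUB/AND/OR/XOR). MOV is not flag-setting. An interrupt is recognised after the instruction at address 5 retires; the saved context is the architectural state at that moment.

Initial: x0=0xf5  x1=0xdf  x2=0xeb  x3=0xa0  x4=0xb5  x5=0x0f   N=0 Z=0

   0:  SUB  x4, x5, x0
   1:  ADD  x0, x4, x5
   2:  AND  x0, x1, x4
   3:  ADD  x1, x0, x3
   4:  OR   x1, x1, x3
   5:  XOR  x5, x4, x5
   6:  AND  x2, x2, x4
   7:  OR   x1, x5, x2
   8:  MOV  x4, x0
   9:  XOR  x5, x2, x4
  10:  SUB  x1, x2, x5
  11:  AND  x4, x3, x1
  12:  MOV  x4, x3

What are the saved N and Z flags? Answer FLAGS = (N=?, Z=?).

FLAGS = (N=0, Z=0)

after  0: x0=0xf5 x1=0xdf x2=0xeb x3=0xa0 x4=0x1a x5=0x0f  N=0 Z=0
after  1: x0=0x29 x1=0xdf x2=0xeb x3=0xa0 x4=0x1a x5=0x0f  N=0 Z=0
after  2: x0=0x1a x1=0xdf x2=0xeb x3=0xa0 x4=0x1a x5=0x0f  N=0 Z=0
after  3: x0=0x1a x1=0xba x2=0xeb x3=0xa0 x4=0x1a x5=0x0f  N=1 Z=0
after  4: x0=0x1a x1=0xba x2=0xeb x3=0xa0 x4=0x1a x5=0x0f  N=1 Z=0
after  5: x0=0x1a x1=0xba x2=0xeb x3=0xa0 x4=0x1a x5=0x15  N=0 Z=0
-- IRQ taken; context saved, return-PC = 6 --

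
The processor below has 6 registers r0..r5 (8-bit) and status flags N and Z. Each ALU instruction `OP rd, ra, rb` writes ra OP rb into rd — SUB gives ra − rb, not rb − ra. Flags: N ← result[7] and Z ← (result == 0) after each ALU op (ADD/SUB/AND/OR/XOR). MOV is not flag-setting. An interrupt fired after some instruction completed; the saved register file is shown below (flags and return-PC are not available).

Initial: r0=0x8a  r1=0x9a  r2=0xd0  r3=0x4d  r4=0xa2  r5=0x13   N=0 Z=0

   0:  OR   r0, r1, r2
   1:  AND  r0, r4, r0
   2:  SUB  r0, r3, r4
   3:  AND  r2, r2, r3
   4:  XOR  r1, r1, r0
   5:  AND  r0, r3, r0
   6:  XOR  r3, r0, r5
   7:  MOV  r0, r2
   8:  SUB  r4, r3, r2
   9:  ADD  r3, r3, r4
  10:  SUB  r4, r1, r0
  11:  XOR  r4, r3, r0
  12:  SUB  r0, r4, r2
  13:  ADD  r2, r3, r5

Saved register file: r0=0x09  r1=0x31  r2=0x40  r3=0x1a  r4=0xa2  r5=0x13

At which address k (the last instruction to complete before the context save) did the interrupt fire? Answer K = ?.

after  0: r0=0xda r1=0x9a r2=0xd0 r3=0x4d r4=0xa2 r5=0x13  N=1 Z=0
after  1: r0=0x82 r1=0x9a r2=0xd0 r3=0x4d r4=0xa2 r5=0x13  N=1 Z=0
after  2: r0=0xab r1=0x9a r2=0xd0 r3=0x4d r4=0xa2 r5=0x13  N=1 Z=0
after  3: r0=0xab r1=0x9a r2=0x40 r3=0x4d r4=0xa2 r5=0x13  N=0 Z=0
after  4: r0=0xab r1=0x31 r2=0x40 r3=0x4d r4=0xa2 r5=0x13  N=0 Z=0
after  5: r0=0x09 r1=0x31 r2=0x40 r3=0x4d r4=0xa2 r5=0x13  N=0 Z=0
after  6: r0=0x09 r1=0x31 r2=0x40 r3=0x1a r4=0xa2 r5=0x13  N=0 Z=0
-- IRQ taken; context saved, return-PC = 7 --

K = 6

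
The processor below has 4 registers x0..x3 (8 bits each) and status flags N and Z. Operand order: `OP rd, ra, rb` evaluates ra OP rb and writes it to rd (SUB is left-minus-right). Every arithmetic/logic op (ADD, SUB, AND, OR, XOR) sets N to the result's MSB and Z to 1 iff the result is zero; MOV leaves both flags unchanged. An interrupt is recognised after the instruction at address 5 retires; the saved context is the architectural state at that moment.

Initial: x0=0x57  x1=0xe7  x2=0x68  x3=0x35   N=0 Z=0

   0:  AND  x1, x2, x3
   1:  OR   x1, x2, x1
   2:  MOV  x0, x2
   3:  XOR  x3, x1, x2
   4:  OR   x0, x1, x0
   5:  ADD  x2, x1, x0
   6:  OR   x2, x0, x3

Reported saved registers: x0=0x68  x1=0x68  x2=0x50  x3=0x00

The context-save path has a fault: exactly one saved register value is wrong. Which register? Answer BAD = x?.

after  0: x0=0x57 x1=0x20 x2=0x68 x3=0x35  N=0 Z=0
after  1: x0=0x57 x1=0x68 x2=0x68 x3=0x35  N=0 Z=0
after  2: x0=0x68 x1=0x68 x2=0x68 x3=0x35  N=0 Z=0
after  3: x0=0x68 x1=0x68 x2=0x68 x3=0x00  N=0 Z=1
after  4: x0=0x68 x1=0x68 x2=0x68 x3=0x00  N=0 Z=0
after  5: x0=0x68 x1=0x68 x2=0xd0 x3=0x00  N=1 Z=0
-- IRQ taken; context saved, return-PC = 6 --
mismatch: x2: reported 0x50 vs actual 0xd0

BAD = x2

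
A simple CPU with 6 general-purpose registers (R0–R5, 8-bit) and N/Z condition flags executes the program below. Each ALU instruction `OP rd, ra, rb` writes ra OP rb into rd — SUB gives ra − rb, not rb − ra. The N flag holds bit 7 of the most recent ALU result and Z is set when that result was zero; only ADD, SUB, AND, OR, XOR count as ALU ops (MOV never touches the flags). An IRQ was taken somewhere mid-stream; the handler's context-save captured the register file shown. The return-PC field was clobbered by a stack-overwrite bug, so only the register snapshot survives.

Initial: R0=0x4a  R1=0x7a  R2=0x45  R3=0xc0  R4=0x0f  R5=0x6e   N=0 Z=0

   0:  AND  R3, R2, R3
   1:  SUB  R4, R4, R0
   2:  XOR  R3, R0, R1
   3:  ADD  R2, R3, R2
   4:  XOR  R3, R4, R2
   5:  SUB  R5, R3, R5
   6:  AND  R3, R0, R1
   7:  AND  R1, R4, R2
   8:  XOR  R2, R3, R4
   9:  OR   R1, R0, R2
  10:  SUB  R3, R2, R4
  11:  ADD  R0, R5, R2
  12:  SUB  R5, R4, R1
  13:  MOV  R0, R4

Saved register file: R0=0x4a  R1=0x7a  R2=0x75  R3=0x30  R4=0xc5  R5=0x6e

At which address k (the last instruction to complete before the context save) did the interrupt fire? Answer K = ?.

after  0: R0=0x4a R1=0x7a R2=0x45 R3=0x40 R4=0x0f R5=0x6e  N=0 Z=0
after  1: R0=0x4a R1=0x7a R2=0x45 R3=0x40 R4=0xc5 R5=0x6e  N=1 Z=0
after  2: R0=0x4a R1=0x7a R2=0x45 R3=0x30 R4=0xc5 R5=0x6e  N=0 Z=0
after  3: R0=0x4a R1=0x7a R2=0x75 R3=0x30 R4=0xc5 R5=0x6e  N=0 Z=0
-- IRQ taken; context saved, return-PC = 4 --

K = 3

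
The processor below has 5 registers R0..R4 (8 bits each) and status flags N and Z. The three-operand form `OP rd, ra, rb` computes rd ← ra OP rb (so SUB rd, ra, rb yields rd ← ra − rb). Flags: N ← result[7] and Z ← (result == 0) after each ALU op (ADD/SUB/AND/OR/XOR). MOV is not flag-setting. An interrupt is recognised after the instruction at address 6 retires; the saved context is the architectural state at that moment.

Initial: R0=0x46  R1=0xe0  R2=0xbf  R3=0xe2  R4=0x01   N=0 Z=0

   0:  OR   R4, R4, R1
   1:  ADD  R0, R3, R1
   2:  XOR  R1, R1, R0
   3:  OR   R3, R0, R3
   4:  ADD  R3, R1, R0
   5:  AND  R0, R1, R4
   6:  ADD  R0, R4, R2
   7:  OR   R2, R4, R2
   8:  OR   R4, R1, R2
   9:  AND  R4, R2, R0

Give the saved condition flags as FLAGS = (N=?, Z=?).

after  0: R0=0x46 R1=0xe0 R2=0xbf R3=0xe2 R4=0xe1  N=1 Z=0
after  1: R0=0xc2 R1=0xe0 R2=0xbf R3=0xe2 R4=0xe1  N=1 Z=0
after  2: R0=0xc2 R1=0x22 R2=0xbf R3=0xe2 R4=0xe1  N=0 Z=0
after  3: R0=0xc2 R1=0x22 R2=0xbf R3=0xe2 R4=0xe1  N=1 Z=0
after  4: R0=0xc2 R1=0x22 R2=0xbf R3=0xe4 R4=0xe1  N=1 Z=0
after  5: R0=0x20 R1=0x22 R2=0xbf R3=0xe4 R4=0xe1  N=0 Z=0
after  6: R0=0xa0 R1=0x22 R2=0xbf R3=0xe4 R4=0xe1  N=1 Z=0
-- IRQ taken; context saved, return-PC = 7 --

FLAGS = (N=1, Z=0)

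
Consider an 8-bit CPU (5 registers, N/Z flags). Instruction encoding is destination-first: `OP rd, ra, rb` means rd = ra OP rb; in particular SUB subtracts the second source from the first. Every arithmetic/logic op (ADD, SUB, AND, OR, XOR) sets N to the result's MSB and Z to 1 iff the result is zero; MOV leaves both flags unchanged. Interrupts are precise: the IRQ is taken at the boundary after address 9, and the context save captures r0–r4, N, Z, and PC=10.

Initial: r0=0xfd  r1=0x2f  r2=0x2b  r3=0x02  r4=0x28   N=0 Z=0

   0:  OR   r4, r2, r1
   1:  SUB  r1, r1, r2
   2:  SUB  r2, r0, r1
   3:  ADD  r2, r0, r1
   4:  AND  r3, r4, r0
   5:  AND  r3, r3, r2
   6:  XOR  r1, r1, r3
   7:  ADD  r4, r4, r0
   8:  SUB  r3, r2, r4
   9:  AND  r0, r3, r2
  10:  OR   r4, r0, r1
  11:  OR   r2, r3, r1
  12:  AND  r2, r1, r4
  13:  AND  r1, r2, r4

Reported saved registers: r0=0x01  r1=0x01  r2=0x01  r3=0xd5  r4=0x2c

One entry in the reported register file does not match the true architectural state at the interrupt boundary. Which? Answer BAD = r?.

BAD = r1

after  0: r0=0xfd r1=0x2f r2=0x2b r3=0x02 r4=0x2f  N=0 Z=0
after  1: r0=0xfd r1=0x04 r2=0x2b r3=0x02 r4=0x2f  N=0 Z=0
after  2: r0=0xfd r1=0x04 r2=0xf9 r3=0x02 r4=0x2f  N=1 Z=0
after  3: r0=0xfd r1=0x04 r2=0x01 r3=0x02 r4=0x2f  N=0 Z=0
after  4: r0=0xfd r1=0x04 r2=0x01 r3=0x2d r4=0x2f  N=0 Z=0
after  5: r0=0xfd r1=0x04 r2=0x01 r3=0x01 r4=0x2f  N=0 Z=0
after  6: r0=0xfd r1=0x05 r2=0x01 r3=0x01 r4=0x2f  N=0 Z=0
after  7: r0=0xfd r1=0x05 r2=0x01 r3=0x01 r4=0x2c  N=0 Z=0
after  8: r0=0xfd r1=0x05 r2=0x01 r3=0xd5 r4=0x2c  N=1 Z=0
after  9: r0=0x01 r1=0x05 r2=0x01 r3=0xd5 r4=0x2c  N=0 Z=0
-- IRQ taken; context saved, return-PC = 10 --
mismatch: r1: reported 0x01 vs actual 0x05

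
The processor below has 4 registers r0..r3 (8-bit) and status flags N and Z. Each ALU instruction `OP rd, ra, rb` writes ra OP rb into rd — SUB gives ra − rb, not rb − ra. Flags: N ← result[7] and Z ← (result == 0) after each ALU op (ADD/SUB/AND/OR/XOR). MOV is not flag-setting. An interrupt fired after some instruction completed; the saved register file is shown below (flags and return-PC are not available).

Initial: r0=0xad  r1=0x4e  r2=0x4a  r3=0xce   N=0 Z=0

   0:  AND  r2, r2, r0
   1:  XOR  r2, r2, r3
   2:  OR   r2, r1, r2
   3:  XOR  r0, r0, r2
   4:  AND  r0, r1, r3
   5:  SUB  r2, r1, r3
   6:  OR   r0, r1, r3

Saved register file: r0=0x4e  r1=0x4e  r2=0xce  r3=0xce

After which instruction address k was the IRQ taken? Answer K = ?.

after  0: r0=0xad r1=0x4e r2=0x08 r3=0xce  N=0 Z=0
after  1: r0=0xad r1=0x4e r2=0xc6 r3=0xce  N=1 Z=0
after  2: r0=0xad r1=0x4e r2=0xce r3=0xce  N=1 Z=0
after  3: r0=0x63 r1=0x4e r2=0xce r3=0xce  N=0 Z=0
after  4: r0=0x4e r1=0x4e r2=0xce r3=0xce  N=0 Z=0
-- IRQ taken; context saved, return-PC = 5 --

K = 4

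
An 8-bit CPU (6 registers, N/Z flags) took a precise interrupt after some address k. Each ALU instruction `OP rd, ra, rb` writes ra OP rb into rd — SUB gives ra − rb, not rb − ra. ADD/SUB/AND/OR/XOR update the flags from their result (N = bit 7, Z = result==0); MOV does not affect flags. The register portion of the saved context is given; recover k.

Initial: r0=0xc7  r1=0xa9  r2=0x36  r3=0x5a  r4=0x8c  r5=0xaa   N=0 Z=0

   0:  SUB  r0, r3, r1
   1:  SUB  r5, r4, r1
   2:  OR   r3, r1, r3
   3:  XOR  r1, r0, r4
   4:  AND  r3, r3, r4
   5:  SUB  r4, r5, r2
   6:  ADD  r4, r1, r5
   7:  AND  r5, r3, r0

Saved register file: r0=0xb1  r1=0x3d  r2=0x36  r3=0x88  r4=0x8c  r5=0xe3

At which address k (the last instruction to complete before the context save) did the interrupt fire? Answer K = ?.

after  0: r0=0xb1 r1=0xa9 r2=0x36 r3=0x5a r4=0x8c r5=0xaa  N=1 Z=0
after  1: r0=0xb1 r1=0xa9 r2=0x36 r3=0x5a r4=0x8c r5=0xe3  N=1 Z=0
after  2: r0=0xb1 r1=0xa9 r2=0x36 r3=0xfb r4=0x8c r5=0xe3  N=1 Z=0
after  3: r0=0xb1 r1=0x3d r2=0x36 r3=0xfb r4=0x8c r5=0xe3  N=0 Z=0
after  4: r0=0xb1 r1=0x3d r2=0x36 r3=0x88 r4=0x8c r5=0xe3  N=1 Z=0
-- IRQ taken; context saved, return-PC = 5 --

K = 4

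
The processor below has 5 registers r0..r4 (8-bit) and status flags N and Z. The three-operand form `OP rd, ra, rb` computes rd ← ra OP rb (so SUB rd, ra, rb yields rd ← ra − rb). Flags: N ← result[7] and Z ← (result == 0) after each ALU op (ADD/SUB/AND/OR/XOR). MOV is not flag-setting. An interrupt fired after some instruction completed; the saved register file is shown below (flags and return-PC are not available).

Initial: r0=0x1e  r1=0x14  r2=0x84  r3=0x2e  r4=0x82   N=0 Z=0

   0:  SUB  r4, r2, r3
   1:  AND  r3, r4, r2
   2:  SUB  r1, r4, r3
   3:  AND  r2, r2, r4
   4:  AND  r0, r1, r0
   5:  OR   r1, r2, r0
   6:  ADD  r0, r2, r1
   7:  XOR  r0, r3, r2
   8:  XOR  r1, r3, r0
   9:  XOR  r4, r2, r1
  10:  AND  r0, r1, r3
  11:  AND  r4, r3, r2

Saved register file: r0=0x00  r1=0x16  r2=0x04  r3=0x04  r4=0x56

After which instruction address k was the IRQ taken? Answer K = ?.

after  0: r0=0x1e r1=0x14 r2=0x84 r3=0x2e r4=0x56  N=0 Z=0
after  1: r0=0x1e r1=0x14 r2=0x84 r3=0x04 r4=0x56  N=0 Z=0
after  2: r0=0x1e r1=0x52 r2=0x84 r3=0x04 r4=0x56  N=0 Z=0
after  3: r0=0x1e r1=0x52 r2=0x04 r3=0x04 r4=0x56  N=0 Z=0
after  4: r0=0x12 r1=0x52 r2=0x04 r3=0x04 r4=0x56  N=0 Z=0
after  5: r0=0x12 r1=0x16 r2=0x04 r3=0x04 r4=0x56  N=0 Z=0
after  6: r0=0x1a r1=0x16 r2=0x04 r3=0x04 r4=0x56  N=0 Z=0
after  7: r0=0x00 r1=0x16 r2=0x04 r3=0x04 r4=0x56  N=0 Z=1
-- IRQ taken; context saved, return-PC = 8 --

K = 7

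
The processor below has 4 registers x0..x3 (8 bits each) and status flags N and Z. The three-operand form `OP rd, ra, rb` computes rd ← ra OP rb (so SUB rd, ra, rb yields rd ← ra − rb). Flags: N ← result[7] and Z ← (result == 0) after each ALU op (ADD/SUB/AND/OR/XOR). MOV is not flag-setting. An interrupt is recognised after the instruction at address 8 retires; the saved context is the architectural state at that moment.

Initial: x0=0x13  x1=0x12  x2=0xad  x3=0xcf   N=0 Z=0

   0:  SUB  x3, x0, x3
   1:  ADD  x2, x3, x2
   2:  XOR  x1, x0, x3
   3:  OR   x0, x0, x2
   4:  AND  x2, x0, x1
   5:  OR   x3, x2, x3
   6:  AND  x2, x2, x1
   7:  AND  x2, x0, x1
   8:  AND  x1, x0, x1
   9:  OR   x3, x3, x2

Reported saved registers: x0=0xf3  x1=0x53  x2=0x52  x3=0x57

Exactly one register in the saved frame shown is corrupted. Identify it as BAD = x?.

BAD = x2

after  0: x0=0x13 x1=0x12 x2=0xad x3=0x44  N=0 Z=0
after  1: x0=0x13 x1=0x12 x2=0xf1 x3=0x44  N=1 Z=0
after  2: x0=0x13 x1=0x57 x2=0xf1 x3=0x44  N=0 Z=0
after  3: x0=0xf3 x1=0x57 x2=0xf1 x3=0x44  N=1 Z=0
after  4: x0=0xf3 x1=0x57 x2=0x53 x3=0x44  N=0 Z=0
after  5: x0=0xf3 x1=0x57 x2=0x53 x3=0x57  N=0 Z=0
after  6: x0=0xf3 x1=0x57 x2=0x53 x3=0x57  N=0 Z=0
after  7: x0=0xf3 x1=0x57 x2=0x53 x3=0x57  N=0 Z=0
after  8: x0=0xf3 x1=0x53 x2=0x53 x3=0x57  N=0 Z=0
-- IRQ taken; context saved, return-PC = 9 --
mismatch: x2: reported 0x52 vs actual 0x53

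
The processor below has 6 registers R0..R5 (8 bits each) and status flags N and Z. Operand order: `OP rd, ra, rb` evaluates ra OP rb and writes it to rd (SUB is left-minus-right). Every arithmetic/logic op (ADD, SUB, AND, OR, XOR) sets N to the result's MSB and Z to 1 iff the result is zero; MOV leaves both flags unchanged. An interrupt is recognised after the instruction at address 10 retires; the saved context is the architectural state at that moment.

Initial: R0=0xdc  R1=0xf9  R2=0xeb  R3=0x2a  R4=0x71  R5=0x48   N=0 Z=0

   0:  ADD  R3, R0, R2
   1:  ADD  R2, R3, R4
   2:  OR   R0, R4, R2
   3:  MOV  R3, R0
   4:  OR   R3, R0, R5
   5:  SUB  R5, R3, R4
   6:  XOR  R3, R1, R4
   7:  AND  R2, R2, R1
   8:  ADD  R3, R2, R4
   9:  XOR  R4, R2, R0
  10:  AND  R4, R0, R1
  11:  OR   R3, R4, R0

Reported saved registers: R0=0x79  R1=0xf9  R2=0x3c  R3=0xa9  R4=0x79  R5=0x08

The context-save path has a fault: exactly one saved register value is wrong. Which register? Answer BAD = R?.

BAD = R2

after  0: R0=0xdc R1=0xf9 R2=0xeb R3=0xc7 R4=0x71 R5=0x48  N=1 Z=0
after  1: R0=0xdc R1=0xf9 R2=0x38 R3=0xc7 R4=0x71 R5=0x48  N=0 Z=0
after  2: R0=0x79 R1=0xf9 R2=0x38 R3=0xc7 R4=0x71 R5=0x48  N=0 Z=0
after  3: R0=0x79 R1=0xf9 R2=0x38 R3=0x79 R4=0x71 R5=0x48  N=0 Z=0
after  4: R0=0x79 R1=0xf9 R2=0x38 R3=0x79 R4=0x71 R5=0x48  N=0 Z=0
after  5: R0=0x79 R1=0xf9 R2=0x38 R3=0x79 R4=0x71 R5=0x08  N=0 Z=0
after  6: R0=0x79 R1=0xf9 R2=0x38 R3=0x88 R4=0x71 R5=0x08  N=1 Z=0
after  7: R0=0x79 R1=0xf9 R2=0x38 R3=0x88 R4=0x71 R5=0x08  N=0 Z=0
after  8: R0=0x79 R1=0xf9 R2=0x38 R3=0xa9 R4=0x71 R5=0x08  N=1 Z=0
after  9: R0=0x79 R1=0xf9 R2=0x38 R3=0xa9 R4=0x41 R5=0x08  N=0 Z=0
after 10: R0=0x79 R1=0xf9 R2=0x38 R3=0xa9 R4=0x79 R5=0x08  N=0 Z=0
-- IRQ taken; context saved, return-PC = 11 --
mismatch: R2: reported 0x3c vs actual 0x38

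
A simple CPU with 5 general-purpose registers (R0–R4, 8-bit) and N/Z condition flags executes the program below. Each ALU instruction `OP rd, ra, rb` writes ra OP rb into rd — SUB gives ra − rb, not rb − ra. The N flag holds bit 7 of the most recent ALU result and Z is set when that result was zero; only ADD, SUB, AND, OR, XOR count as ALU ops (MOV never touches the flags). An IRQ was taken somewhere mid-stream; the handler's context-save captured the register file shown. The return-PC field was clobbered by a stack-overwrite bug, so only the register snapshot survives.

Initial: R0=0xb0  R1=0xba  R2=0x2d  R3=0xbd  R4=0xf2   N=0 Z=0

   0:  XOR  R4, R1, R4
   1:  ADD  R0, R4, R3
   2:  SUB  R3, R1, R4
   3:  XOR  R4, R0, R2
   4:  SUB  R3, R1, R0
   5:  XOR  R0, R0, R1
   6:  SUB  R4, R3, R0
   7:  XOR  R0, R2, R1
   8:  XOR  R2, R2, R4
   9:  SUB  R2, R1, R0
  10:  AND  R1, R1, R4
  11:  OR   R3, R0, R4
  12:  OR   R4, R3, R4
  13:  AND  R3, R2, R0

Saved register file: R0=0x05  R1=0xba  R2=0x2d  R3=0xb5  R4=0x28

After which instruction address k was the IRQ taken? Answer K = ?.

after  0: R0=0xb0 R1=0xba R2=0x2d R3=0xbd R4=0x48  N=0 Z=0
after  1: R0=0x05 R1=0xba R2=0x2d R3=0xbd R4=0x48  N=0 Z=0
after  2: R0=0x05 R1=0xba R2=0x2d R3=0x72 R4=0x48  N=0 Z=0
after  3: R0=0x05 R1=0xba R2=0x2d R3=0x72 R4=0x28  N=0 Z=0
after  4: R0=0x05 R1=0xba R2=0x2d R3=0xb5 R4=0x28  N=1 Z=0
-- IRQ taken; context saved, return-PC = 5 --

K = 4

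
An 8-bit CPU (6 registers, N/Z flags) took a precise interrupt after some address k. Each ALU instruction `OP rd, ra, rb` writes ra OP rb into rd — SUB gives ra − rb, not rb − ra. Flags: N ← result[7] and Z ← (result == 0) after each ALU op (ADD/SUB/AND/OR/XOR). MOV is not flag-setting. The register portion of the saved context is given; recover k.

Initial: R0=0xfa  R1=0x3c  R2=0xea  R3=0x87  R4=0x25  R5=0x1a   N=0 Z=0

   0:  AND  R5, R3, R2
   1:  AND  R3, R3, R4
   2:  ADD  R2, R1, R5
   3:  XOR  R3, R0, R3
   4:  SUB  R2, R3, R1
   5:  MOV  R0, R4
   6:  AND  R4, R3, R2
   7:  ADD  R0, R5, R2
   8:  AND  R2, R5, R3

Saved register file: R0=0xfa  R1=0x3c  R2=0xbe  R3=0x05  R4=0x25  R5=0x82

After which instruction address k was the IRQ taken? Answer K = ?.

K = 2

after  0: R0=0xfa R1=0x3c R2=0xea R3=0x87 R4=0x25 R5=0x82  N=1 Z=0
after  1: R0=0xfa R1=0x3c R2=0xea R3=0x05 R4=0x25 R5=0x82  N=0 Z=0
after  2: R0=0xfa R1=0x3c R2=0xbe R3=0x05 R4=0x25 R5=0x82  N=1 Z=0
-- IRQ taken; context saved, return-PC = 3 --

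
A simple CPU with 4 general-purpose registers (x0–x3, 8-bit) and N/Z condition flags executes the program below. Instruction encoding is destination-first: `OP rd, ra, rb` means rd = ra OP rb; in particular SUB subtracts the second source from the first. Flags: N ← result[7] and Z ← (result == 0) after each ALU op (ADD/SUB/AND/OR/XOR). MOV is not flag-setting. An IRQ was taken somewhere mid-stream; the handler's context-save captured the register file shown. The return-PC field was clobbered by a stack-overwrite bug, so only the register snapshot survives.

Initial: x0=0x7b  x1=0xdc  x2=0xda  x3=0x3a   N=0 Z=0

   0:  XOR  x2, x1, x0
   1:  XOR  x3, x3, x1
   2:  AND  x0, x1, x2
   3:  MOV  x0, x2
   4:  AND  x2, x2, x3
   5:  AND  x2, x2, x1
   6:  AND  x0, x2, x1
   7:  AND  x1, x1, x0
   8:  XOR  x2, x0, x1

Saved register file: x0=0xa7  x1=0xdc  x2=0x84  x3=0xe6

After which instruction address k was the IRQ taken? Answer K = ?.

K = 5

after  0: x0=0x7b x1=0xdc x2=0xa7 x3=0x3a  N=1 Z=0
after  1: x0=0x7b x1=0xdc x2=0xa7 x3=0xe6  N=1 Z=0
after  2: x0=0x84 x1=0xdc x2=0xa7 x3=0xe6  N=1 Z=0
after  3: x0=0xa7 x1=0xdc x2=0xa7 x3=0xe6  N=1 Z=0
after  4: x0=0xa7 x1=0xdc x2=0xa6 x3=0xe6  N=1 Z=0
after  5: x0=0xa7 x1=0xdc x2=0x84 x3=0xe6  N=1 Z=0
-- IRQ taken; context saved, return-PC = 6 --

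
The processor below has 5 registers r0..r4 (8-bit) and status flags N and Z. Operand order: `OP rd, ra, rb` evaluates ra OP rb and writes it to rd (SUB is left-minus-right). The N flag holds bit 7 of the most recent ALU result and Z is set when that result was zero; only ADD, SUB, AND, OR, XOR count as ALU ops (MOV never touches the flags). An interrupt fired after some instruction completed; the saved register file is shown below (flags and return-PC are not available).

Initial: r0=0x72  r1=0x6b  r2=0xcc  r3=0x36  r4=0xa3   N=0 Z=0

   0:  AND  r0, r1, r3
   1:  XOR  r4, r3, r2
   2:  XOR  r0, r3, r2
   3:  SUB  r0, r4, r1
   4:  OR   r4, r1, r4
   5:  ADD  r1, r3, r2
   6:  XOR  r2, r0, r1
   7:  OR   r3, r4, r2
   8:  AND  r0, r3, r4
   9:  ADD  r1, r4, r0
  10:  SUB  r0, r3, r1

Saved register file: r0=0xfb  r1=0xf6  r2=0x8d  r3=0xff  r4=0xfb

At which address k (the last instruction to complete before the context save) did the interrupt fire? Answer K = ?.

after  0: r0=0x22 r1=0x6b r2=0xcc r3=0x36 r4=0xa3  N=0 Z=0
after  1: r0=0x22 r1=0x6b r2=0xcc r3=0x36 r4=0xfa  N=1 Z=0
after  2: r0=0xfa r1=0x6b r2=0xcc r3=0x36 r4=0xfa  N=1 Z=0
after  3: r0=0x8f r1=0x6b r2=0xcc r3=0x36 r4=0xfa  N=1 Z=0
after  4: r0=0x8f r1=0x6b r2=0xcc r3=0x36 r4=0xfb  N=1 Z=0
after  5: r0=0x8f r1=0x02 r2=0xcc r3=0x36 r4=0xfb  N=0 Z=0
after  6: r0=0x8f r1=0x02 r2=0x8d r3=0x36 r4=0xfb  N=1 Z=0
after  7: r0=0x8f r1=0x02 r2=0x8d r3=0xff r4=0xfb  N=1 Z=0
after  8: r0=0xfb r1=0x02 r2=0x8d r3=0xff r4=0xfb  N=1 Z=0
after  9: r0=0xfb r1=0xf6 r2=0x8d r3=0xff r4=0xfb  N=1 Z=0
-- IRQ taken; context saved, return-PC = 10 --

K = 9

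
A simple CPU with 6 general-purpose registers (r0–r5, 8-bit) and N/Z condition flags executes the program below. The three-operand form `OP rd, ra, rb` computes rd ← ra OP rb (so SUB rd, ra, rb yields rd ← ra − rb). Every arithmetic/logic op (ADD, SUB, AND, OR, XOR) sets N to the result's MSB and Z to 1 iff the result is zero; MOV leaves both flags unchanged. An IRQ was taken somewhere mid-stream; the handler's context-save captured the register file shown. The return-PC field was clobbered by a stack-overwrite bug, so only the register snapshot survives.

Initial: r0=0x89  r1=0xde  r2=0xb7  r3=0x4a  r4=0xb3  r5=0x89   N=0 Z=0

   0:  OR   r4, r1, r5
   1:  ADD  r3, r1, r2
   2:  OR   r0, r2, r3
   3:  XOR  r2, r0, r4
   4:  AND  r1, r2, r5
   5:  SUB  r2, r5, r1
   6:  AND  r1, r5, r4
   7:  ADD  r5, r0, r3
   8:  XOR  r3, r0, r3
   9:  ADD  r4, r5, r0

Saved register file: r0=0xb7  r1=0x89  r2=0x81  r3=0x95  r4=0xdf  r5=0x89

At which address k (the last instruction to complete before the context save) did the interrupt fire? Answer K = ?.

after  0: r0=0x89 r1=0xde r2=0xb7 r3=0x4a r4=0xdf r5=0x89  N=1 Z=0
after  1: r0=0x89 r1=0xde r2=0xb7 r3=0x95 r4=0xdf r5=0x89  N=1 Z=0
after  2: r0=0xb7 r1=0xde r2=0xb7 r3=0x95 r4=0xdf r5=0x89  N=1 Z=0
after  3: r0=0xb7 r1=0xde r2=0x68 r3=0x95 r4=0xdf r5=0x89  N=0 Z=0
after  4: r0=0xb7 r1=0x08 r2=0x68 r3=0x95 r4=0xdf r5=0x89  N=0 Z=0
after  5: r0=0xb7 r1=0x08 r2=0x81 r3=0x95 r4=0xdf r5=0x89  N=1 Z=0
after  6: r0=0xb7 r1=0x89 r2=0x81 r3=0x95 r4=0xdf r5=0x89  N=1 Z=0
-- IRQ taken; context saved, return-PC = 7 --

K = 6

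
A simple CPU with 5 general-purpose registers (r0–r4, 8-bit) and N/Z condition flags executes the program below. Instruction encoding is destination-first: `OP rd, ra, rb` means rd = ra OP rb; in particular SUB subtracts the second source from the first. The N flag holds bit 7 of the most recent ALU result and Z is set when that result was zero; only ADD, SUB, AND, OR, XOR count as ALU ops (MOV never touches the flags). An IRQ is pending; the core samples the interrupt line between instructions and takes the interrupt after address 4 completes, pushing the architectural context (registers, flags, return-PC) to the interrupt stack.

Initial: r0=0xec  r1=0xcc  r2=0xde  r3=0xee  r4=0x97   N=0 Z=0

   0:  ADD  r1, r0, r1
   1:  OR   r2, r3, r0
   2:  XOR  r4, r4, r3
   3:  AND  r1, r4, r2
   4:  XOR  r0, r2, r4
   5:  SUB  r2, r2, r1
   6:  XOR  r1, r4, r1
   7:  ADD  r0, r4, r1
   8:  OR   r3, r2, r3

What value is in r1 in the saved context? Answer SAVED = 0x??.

after  0: r0=0xec r1=0xb8 r2=0xde r3=0xee r4=0x97  N=1 Z=0
after  1: r0=0xec r1=0xb8 r2=0xee r3=0xee r4=0x97  N=1 Z=0
after  2: r0=0xec r1=0xb8 r2=0xee r3=0xee r4=0x79  N=0 Z=0
after  3: r0=0xec r1=0x68 r2=0xee r3=0xee r4=0x79  N=0 Z=0
after  4: r0=0x97 r1=0x68 r2=0xee r3=0xee r4=0x79  N=1 Z=0
-- IRQ taken; context saved, return-PC = 5 --

SAVED = 0x68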